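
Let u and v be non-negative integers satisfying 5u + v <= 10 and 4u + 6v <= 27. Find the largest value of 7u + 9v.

36

The continuous relaxation peaks at (1.27, 3.65) with value 41.77; rounding to a feasible lattice point costs some objective.
(u,v)=(0,4): 5·0+1·4=4≤10, 4·0+6·4=24≤27, objective 36.
(u,v)=(1,3): 5·1+1·3=8≤10, 4·1+6·3=22≤27, objective 34.
(u,v)=(0,3): 5·0+1·3=3≤10, 4·0+6·3=18≤27, objective 27.
The best lattice point is (0,4), giving 36.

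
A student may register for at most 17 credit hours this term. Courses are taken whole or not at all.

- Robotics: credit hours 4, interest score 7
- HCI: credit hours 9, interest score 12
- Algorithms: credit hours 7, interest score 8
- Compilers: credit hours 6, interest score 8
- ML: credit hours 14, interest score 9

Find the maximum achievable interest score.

This is a 0-1 knapsack instance.
Allowing fractional choices, the relaxed optimum would be about 24.3, but courses are indivisible.
Robotics + Algorithms + Compilers: credit hours 4 + 7 + 6 = 17 ≤ 17, interest score 7 + 8 + 8 = 23.
HCI + Compilers: credit hours 9 + 6 = 15 ≤ 17, interest score 12 + 8 = 20.
Best is Robotics, Algorithms, and Compilers with total interest score 23.

23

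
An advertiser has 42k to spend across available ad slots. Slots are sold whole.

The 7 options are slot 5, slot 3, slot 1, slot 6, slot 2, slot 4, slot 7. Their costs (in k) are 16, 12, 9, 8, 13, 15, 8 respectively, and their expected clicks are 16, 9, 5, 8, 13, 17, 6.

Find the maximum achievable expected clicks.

Allowing fractional choices, the relaxed optimum would be about 44.0, but ad slots are indivisible.
slot 3 + slot 2 + slot 4: cost 12 + 13 + 15 = 40 ≤ 42, expected clicks 9 + 13 + 17 = 39.
slot 5 + slot 4 + slot 7: cost 16 + 15 + 8 = 39 ≤ 42, expected clicks 16 + 17 + 6 = 39.
slot 5 + slot 6 + slot 4: cost 16 + 8 + 15 = 39 ≤ 42, expected clicks 16 + 8 + 17 = 41.
Best is slot 5, slot 6, and slot 4 with total expected clicks 41.

41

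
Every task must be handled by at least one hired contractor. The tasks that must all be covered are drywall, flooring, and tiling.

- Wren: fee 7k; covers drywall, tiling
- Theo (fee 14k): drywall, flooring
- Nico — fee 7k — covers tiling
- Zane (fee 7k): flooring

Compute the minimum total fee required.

Choose Wren and Zane: together they cover drywall, flooring, tiling — every task.
Total fee: 7 + 7 = 14.
No cover costs less than 14.

14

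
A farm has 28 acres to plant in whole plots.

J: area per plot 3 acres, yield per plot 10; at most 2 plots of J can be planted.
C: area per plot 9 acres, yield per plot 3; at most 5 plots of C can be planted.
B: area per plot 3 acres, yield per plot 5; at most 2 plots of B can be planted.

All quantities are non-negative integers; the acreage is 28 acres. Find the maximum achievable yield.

2×J, 1×C, and 2×B: area 21 ≤ 28, yield 2·10 + 1·3 + 2·5 = 33.
2×J, 2×C, and 1×B: area 27 ≤ 28, yield 2·10 + 2·3 + 1·5 = 31.
Best is 33.

33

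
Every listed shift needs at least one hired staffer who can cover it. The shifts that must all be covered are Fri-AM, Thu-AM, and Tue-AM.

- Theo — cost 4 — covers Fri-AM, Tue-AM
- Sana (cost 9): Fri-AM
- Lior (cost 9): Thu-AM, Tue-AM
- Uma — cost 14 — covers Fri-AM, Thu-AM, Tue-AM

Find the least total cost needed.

Choose Theo and Lior: together they cover Fri-AM, Thu-AM, Tue-AM — every shift.
Total cost: 4 + 9 = 13.
No cover costs less than 13.

13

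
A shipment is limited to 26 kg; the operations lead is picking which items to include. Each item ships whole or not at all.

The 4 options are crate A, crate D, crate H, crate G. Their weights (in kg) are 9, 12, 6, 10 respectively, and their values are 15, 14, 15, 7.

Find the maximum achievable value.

Take crate A, crate H, and crate G: weight 9 + 6 + 10 = 25 ≤ 26, value 15 + 15 + 7 = 37.
No other feasible combination does better.

37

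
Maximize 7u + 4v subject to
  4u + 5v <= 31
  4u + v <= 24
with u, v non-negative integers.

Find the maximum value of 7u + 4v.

43

The continuous relaxation peaks at (5.56, 1.75) with value 45.94; rounding to a feasible lattice point costs some objective.
(u,v)=(5,2) is feasible, giving 43.
(u,v)=(6,0) is feasible, giving 42.
Maximum is 43 at (u,v)=(5,2).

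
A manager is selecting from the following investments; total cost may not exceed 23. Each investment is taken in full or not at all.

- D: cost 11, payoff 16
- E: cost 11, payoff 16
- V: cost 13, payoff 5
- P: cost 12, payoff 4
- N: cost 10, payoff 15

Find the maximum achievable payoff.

Allowing fractional choices, the relaxed optimum would be about 33.9, but investments are indivisible.
D + N: cost 11 + 10 = 21 ≤ 23, payoff 16 + 15 = 31.
E + N: cost 11 + 10 = 21 ≤ 23, payoff 16 + 15 = 31.
D + E: cost 11 + 11 = 22 ≤ 23, payoff 16 + 16 = 32.
Best is D and E with total payoff 32.

32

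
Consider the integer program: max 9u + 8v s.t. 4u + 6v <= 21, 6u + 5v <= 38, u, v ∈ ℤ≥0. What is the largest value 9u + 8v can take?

45

(u,v)=(5,0): 4·5+6·0=20≤21, 6·5+5·0=30≤38, objective 45.
(u,v)=(4,0): 4·4+6·0=16≤21, 6·4+5·0=24≤38, objective 36.
Maximum is 45 at (u,v)=(5,0).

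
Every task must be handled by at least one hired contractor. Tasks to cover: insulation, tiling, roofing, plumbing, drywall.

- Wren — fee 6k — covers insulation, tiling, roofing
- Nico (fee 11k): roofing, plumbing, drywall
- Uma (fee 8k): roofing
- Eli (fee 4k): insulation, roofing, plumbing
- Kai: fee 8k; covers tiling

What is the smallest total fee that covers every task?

17

The greedy cost-per-new-task heuristic would pick Eli, Wren, and Nico for 21, but a cheaper cover exists.
Choose Wren and Nico: together they cover insulation, tiling, roofing, plumbing, drywall — every task.
Total fee: 6 + 11 = 17.
No cover costs less than 17.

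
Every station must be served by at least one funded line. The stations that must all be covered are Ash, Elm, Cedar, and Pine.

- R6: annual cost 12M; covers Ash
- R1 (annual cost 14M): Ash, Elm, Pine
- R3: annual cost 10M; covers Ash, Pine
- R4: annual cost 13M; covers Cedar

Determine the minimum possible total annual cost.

27

Choose R1 and R4: together they cover Ash, Elm, Cedar, Pine — every station.
Total annual cost: 14 + 13 = 27.
No cover costs less than 27.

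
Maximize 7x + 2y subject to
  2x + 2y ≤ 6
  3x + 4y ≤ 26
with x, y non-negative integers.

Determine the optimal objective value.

21

(x,y)=(3,0): 2·3+2·0=6≤6, 3·3+4·0=9≤26, objective 21.
(x,y)=(2,1): 2·2+2·1=6≤6, 3·2+4·1=10≤26, objective 16.
The best lattice point is (3,0), giving 21.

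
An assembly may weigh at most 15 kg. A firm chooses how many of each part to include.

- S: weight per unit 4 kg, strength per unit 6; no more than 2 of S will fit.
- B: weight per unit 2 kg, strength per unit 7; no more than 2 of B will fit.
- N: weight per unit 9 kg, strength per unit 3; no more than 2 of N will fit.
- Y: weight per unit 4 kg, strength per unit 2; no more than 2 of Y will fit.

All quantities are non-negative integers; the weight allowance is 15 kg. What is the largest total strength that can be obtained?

B has the best ratio (7/2); taking only B gives at most 2×7 = 14 (stopped by the supply cap of 2).
Mixing does better — 2×S and 2×B: weight 12 ≤ 15, strength 2·6 + 2·7 = 26.

26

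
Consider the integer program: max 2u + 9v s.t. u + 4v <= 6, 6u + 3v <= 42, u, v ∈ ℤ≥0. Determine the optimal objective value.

13

The continuous relaxation peaks at (0, 1.5) with value 13.50; rounding to a feasible lattice point costs some objective.
(u,v)=(2,1) is feasible, giving 13.
(u,v)=(1,1) is feasible, giving 11.
The best lattice point is (2,1), giving 13.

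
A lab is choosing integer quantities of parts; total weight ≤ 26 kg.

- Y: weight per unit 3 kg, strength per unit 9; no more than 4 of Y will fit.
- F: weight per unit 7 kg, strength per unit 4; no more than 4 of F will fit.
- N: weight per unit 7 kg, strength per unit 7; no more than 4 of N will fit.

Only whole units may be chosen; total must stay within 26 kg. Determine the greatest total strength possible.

50

This is a bounded integer knapsack.
4×Y and 2×N: weight 26 ≤ 26, strength 4·9 + 2·7 = 50.
4×Y, 1×F, and 1×N: weight 26 ≤ 26, strength 4·9 + 1·4 + 1·7 = 47.
Best is 50.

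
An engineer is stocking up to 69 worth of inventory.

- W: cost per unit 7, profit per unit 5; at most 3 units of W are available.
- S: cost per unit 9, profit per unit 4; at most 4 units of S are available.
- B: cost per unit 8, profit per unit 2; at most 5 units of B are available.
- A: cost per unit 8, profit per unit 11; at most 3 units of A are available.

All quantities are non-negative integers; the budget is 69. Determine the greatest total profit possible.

A has the best ratio (11/8); taking only A gives at most 3×11 = 33 (stopped by the supply cap of 3).
Mixing does better — 3×W, 2×S, and 3×A: cost 63 ≤ 69, profit 3·5 + 2·4 + 3·11 = 56.

56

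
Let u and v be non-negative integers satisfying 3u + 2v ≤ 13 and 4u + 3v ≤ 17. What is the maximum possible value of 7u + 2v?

The continuous relaxation peaks at (4.25, 0) with value 29.75; rounding to a feasible lattice point costs some objective.
(u,v)=(4,0): 3·4+2·0=12≤13, 4·4+3·0=16≤17, objective 28.
(u,v)=(3,1): 3·3+2·1=11≤13, 4·3+3·1=15≤17, objective 23.
No feasible integer point exceeds 28.

28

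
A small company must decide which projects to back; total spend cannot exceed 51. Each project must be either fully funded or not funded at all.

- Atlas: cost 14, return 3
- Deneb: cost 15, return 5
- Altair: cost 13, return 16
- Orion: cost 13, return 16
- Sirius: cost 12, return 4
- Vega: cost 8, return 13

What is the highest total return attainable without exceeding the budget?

Allowing fractional choices, the relaxed optimum would be about 50.7, but projects are indivisible.
Atlas + Altair + Orion + Vega: cost 14 + 13 + 13 + 8 = 48 ≤ 51, return 3 + 16 + 16 + 13 = 48.
Deneb + Altair + Orion + Vega: cost 15 + 13 + 13 + 8 = 49 ≤ 51, return 5 + 16 + 16 + 13 = 50.
Altair + Orion + Sirius + Vega: cost 13 + 13 + 12 + 8 = 46 ≤ 51, return 16 + 16 + 4 + 13 = 49.
Best is Deneb, Altair, Orion, and Vega with total return 50.

50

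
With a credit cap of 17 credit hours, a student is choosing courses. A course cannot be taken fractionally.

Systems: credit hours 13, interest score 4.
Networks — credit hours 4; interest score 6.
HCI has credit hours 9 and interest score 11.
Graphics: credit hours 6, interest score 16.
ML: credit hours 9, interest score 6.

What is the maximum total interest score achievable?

Allowing fractional choices, the relaxed optimum would be about 30.6, but courses are indivisible.
Graphics + ML: credit hours 6 + 9 = 15 ≤ 17, interest score 16 + 6 = 22.
Networks + Graphics: credit hours 4 + 6 = 10 ≤ 17, interest score 6 + 16 = 22.
HCI + Graphics: credit hours 9 + 6 = 15 ≤ 17, interest score 11 + 16 = 27.
Best is HCI and Graphics with total interest score 27.

27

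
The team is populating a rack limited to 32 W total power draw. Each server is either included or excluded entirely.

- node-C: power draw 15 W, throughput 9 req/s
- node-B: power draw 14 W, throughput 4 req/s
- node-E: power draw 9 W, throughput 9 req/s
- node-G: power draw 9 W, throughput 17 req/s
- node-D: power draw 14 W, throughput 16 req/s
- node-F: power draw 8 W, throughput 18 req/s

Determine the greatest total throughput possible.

Treat it as a binary knapsack problem.
Allowing fractional choices, the relaxed optimum would be about 52.0, but servers are indivisible.
node-C + node-G + node-F: power draw 15 + 9 + 8 = 32 ≤ 32, throughput 9 + 17 + 18 = 44.
node-E + node-G + node-F: power draw 9 + 9 + 8 = 26 ≤ 32, throughput 9 + 17 + 18 = 44.
node-G + node-D + node-F: power draw 9 + 14 + 8 = 31 ≤ 32, throughput 17 + 16 + 18 = 51.
Best is node-G, node-D, and node-F with total throughput 51.

51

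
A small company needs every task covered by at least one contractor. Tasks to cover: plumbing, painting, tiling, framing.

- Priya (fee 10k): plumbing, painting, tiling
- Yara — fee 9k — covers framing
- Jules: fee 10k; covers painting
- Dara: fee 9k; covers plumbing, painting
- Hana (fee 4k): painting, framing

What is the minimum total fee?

14

Choose Priya and Hana: together they cover plumbing, painting, tiling, framing — every task.
Total fee: 10 + 4 = 14.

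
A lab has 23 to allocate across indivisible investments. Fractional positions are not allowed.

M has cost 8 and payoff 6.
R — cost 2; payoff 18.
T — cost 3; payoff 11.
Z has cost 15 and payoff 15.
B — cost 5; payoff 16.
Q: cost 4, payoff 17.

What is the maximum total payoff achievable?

Take M, R, T, B, and Q: cost 8 + 2 + 3 + 5 + 4 = 22 ≤ 23, payoff 6 + 18 + 11 + 16 + 17 = 68.
No other feasible combination does better.

68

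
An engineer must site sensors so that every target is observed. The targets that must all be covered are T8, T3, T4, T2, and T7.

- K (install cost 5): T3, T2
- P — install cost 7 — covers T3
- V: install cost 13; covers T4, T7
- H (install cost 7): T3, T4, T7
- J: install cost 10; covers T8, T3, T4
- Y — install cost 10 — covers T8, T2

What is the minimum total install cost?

Choose H and Y: together they cover T8, T3, T4, T2, T7 — every target.
Total install cost: 7 + 10 = 17.

17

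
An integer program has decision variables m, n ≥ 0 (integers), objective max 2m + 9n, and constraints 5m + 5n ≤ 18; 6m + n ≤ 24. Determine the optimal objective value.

27

The continuous relaxation peaks at (0, 3.6) with value 32.40; rounding to a feasible lattice point costs some objective.
(m,n)=(0,3): 5·0+5·3=15≤18, 6·0+1·3=3≤24, objective 27.
(m,n)=(1,2): 5·1+5·2=15≤18, 6·1+1·2=8≤24, objective 20.
(m,n)=(0,2): 5·0+5·2=10≤18, 6·0+1·2=2≤24, objective 18.
The best lattice point is (0,3), giving 27.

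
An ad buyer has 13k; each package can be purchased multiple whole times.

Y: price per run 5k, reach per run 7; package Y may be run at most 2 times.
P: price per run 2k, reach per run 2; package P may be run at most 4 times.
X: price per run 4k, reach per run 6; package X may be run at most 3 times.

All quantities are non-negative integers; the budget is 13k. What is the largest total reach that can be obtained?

3×X: price 12 ≤ 13, reach 3·6 = 18.
1×Y and 2×X: price 13 ≤ 13, reach 1·7 + 2·6 = 19.
Best is 19.

19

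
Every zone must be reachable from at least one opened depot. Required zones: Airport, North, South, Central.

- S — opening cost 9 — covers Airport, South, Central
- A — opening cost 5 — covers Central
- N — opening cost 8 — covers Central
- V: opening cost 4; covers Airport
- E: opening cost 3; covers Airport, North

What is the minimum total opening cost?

12

This is an integer covering problem.
Choose S and E: together they cover Airport, North, South, Central — every zone.
Total opening cost: 9 + 3 = 12.
No cover costs less than 12.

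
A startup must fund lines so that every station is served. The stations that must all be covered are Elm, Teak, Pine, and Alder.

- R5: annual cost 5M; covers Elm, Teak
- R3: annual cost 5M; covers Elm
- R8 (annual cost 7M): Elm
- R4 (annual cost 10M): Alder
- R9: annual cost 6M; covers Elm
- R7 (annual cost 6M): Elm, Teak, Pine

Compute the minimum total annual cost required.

16

Choose R4 and R7: together they cover Elm, Teak, Pine, Alder — every station.
Total annual cost: 10 + 6 = 16.
No cover costs less than 16.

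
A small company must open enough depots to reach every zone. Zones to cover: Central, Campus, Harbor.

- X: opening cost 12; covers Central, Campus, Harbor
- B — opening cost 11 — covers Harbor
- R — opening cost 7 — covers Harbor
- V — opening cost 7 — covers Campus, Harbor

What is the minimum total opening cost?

12

The greedy cost-per-new-zone heuristic would pick V and X for 19, but a cheaper cover exists.
X alone covers Central, Campus, Harbor — every zone.
Total opening cost: 12.
No cover costs less than 12.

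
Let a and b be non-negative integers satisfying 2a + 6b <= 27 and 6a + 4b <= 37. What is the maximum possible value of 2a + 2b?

14

The continuous relaxation peaks at (4.07, 3.14) with value 14.43; rounding to a feasible lattice point costs some objective.
(a,b)=(4,3): 2·4+6·3=26≤27, 6·4+4·3=36≤37, objective 14.
(a,b)=(3,3): 2·3+6·3=24≤27, 6·3+4·3=30≤37, objective 12.
The best lattice point is (4,3), giving 14.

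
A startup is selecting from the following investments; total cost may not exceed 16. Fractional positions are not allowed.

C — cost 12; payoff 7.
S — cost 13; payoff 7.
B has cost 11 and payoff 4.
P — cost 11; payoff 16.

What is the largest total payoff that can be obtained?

16

Allowing fractional choices, the relaxed optimum would be about 18.9, but investments are indivisible.
C: cost 12 ≤ 16, payoff 7.
P: cost 11 ≤ 16, payoff 16.
S: cost 13 ≤ 16, payoff 7.
Best is P with total payoff 16.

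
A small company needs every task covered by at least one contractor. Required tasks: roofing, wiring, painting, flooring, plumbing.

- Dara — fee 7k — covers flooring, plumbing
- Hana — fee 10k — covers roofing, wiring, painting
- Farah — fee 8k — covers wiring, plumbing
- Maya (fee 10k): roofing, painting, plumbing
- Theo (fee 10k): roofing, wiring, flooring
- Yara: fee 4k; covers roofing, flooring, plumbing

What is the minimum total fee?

Choose Hana and Yara: together they cover roofing, wiring, painting, flooring, plumbing — every task.
Total fee: 10 + 4 = 14.

14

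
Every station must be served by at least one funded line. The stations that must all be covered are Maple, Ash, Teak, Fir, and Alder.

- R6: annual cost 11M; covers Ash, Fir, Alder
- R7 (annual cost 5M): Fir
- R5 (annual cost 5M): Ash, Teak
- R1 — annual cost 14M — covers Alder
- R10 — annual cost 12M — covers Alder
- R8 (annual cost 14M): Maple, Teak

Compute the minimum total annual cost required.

25

The greedy cost-per-new-station heuristic would pick R5, R7, R6, and R8 for 35, but a cheaper cover exists.
Choose R6 and R8: together they cover Maple, Ash, Teak, Fir, Alder — every station.
Total annual cost: 11 + 14 = 25.
No cover costs less than 25.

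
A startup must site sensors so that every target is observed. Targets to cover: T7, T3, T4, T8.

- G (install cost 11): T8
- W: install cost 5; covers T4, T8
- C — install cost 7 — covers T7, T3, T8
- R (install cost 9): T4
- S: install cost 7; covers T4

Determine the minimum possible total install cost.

Choose W and C: together they cover T7, T3, T4, T8 — every target.
Total install cost: 5 + 7 = 12.
No cover costs less than 12.

12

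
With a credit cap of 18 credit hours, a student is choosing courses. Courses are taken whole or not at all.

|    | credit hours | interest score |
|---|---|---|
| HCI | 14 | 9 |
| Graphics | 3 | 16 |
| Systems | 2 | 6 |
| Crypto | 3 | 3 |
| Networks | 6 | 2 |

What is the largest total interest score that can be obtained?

Allowing fractional choices, the relaxed optimum would be about 31.4, but courses are indivisible.
Graphics + Systems + Crypto: credit hours 3 + 2 + 3 = 8 ≤ 18, interest score 16 + 6 + 3 = 25.
Graphics + Systems + Crypto + Networks: credit hours 3 + 2 + 3 + 6 = 14 ≤ 18, interest score 16 + 6 + 3 + 2 = 27.
HCI + Graphics: credit hours 14 + 3 = 17 ≤ 18, interest score 9 + 16 = 25.
Best is Graphics, Systems, Crypto, and Networks with total interest score 27.

27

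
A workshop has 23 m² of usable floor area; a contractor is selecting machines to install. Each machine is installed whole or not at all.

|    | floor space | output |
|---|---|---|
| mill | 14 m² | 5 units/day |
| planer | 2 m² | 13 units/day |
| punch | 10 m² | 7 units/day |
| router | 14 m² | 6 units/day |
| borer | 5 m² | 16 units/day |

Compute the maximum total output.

36

This is an integer program with binary decision variables.
Allowing fractional choices, the relaxed optimum would be about 38.6, but machines are indivisible.
planer + punch + borer: floor space 2 + 10 + 5 = 17 ≤ 23, output 13 + 7 + 16 = 36.
planer + router + borer: floor space 2 + 14 + 5 = 21 ≤ 23, output 13 + 6 + 16 = 35.
mill + planer + borer: floor space 14 + 2 + 5 = 21 ≤ 23, output 5 + 13 + 16 = 34.
Best is planer, punch, and borer with total output 36.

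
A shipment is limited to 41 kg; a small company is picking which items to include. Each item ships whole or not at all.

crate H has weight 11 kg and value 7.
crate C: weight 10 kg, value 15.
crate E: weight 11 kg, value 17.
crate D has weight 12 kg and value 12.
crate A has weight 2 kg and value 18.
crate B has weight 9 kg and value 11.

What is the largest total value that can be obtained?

62

Allowing fractional choices, the relaxed optimum would be about 70.0, but items are indivisible.
crate C + crate E + crate A + crate B: weight 10 + 11 + 2 + 9 = 32 ≤ 41, value 15 + 17 + 18 + 11 = 61.
crate C + crate E + crate D + crate A: weight 10 + 11 + 12 + 2 = 35 ≤ 41, value 15 + 17 + 12 + 18 = 62.
crate E + crate D + crate A + crate B: weight 11 + 12 + 2 + 9 = 34 ≤ 41, value 17 + 12 + 18 + 11 = 58.
Best is crate C, crate E, crate D, and crate A with total value 62.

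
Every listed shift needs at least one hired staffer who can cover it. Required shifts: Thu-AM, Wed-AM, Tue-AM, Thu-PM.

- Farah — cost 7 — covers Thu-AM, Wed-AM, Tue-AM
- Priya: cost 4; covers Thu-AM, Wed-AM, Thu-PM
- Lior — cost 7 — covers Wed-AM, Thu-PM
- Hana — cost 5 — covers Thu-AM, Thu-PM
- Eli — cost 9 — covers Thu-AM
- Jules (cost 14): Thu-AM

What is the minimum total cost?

Choose Farah and Priya: together they cover Thu-AM, Wed-AM, Tue-AM, Thu-PM — every shift.
Total cost: 7 + 4 = 11.
No cover costs less than 11.

11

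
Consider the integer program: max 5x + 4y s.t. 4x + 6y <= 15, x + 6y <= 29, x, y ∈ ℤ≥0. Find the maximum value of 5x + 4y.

15

(x,y)=(3,0) is feasible, giving 15.
(x,y)=(2,1) is feasible, giving 14.
(x,y)=(2,0) is feasible, giving 10.
Maximum is 15 at (x,y)=(3,0).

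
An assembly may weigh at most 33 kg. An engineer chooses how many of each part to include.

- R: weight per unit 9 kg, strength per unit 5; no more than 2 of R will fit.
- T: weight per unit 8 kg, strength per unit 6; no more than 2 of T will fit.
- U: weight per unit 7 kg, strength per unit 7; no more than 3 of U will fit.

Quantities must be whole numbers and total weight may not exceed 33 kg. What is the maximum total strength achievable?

1×T and 3×U: weight 29 ≤ 33, strength 1·6 + 3·7 = 27.
2×T and 2×U: weight 30 ≤ 33, strength 2·6 + 2·7 = 26.
Best is 27.

27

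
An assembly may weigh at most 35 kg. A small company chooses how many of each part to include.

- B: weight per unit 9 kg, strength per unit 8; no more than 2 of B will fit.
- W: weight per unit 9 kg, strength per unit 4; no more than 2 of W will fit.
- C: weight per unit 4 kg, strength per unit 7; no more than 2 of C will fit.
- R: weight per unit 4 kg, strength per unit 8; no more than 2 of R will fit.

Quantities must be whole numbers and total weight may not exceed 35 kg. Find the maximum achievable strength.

46

R has the best ratio (8/4); taking only R gives at most 2×8 = 16 (stopped by the supply cap of 2).
Mixing does better — 2×B, 2×C, and 2×R: weight 34 ≤ 35, strength 2·8 + 2·7 + 2·8 = 46.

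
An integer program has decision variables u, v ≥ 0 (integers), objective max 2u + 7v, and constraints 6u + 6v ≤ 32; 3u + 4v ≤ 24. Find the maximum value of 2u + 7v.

35

Relaxing integrality, the LP optimum is 37.33 at (u,v) = (0, 5.33), which is not an integer point.
(u,v)=(0,5) is feasible, giving 35.
(u,v)=(1,4) is feasible, giving 30.
(u,v)=(0,4) is feasible, giving 28.
No feasible integer point exceeds 35.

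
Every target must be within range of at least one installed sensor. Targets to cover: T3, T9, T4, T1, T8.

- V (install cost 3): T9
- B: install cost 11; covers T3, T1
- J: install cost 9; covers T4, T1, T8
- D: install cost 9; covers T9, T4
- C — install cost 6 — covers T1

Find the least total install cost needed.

This is a weighted set-cover instance.
Choose V, B, and J: together they cover T3, T9, T4, T1, T8 — every target.
Total install cost: 3 + 11 + 9 = 23.

23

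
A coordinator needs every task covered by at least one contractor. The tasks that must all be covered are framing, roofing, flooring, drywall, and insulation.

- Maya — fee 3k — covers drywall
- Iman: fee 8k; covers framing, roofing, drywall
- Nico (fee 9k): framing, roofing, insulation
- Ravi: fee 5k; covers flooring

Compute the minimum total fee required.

This is an integer covering problem.
The greedy cost-per-new-task heuristic would pick Iman, Ravi, and Nico for 22, but a cheaper cover exists.
Choose Maya, Nico, and Ravi: together they cover framing, roofing, flooring, drywall, insulation — every task.
Total fee: 3 + 9 + 5 = 17.
No cover costs less than 17.

17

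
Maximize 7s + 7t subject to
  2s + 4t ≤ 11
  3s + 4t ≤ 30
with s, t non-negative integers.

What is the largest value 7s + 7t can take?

35

Relaxing integrality, the LP optimum is 38.50 at (s,t) = (5.5, 0), which is not an integer point.
(s,t)=(5,0) is feasible, giving 35.
(s,t)=(4,0) is feasible, giving 28.
The best lattice point is (5,0), giving 35.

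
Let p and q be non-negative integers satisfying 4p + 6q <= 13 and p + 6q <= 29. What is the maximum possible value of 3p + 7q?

Relaxing integrality, the LP optimum is 15.17 at (p,q) = (0, 2.17), which is not an integer point.
(p,q)=(0,2) is feasible, giving 14.
(p,q)=(1,1) is feasible, giving 10.
Maximum is 14 at (p,q)=(0,2).

14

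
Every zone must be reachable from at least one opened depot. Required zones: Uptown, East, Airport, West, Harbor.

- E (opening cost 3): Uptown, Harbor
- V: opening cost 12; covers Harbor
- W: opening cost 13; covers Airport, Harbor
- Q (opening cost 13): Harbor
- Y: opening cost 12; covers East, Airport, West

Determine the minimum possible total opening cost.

Choose E and Y: together they cover Uptown, East, Airport, West, Harbor — every zone.
Total opening cost: 3 + 12 = 15.
No cover costs less than 15.

15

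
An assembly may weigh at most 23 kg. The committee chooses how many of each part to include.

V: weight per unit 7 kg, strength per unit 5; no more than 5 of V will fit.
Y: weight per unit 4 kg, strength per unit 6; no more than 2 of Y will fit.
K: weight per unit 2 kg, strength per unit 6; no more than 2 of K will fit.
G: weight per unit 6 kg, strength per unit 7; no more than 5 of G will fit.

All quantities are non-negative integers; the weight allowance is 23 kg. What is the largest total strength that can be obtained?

33

1×Y, 2×K, and 2×G: weight 20 ≤ 23, strength 1·6 + 2·6 + 2·7 = 32.
2×K and 3×G: weight 22 ≤ 23, strength 2·6 + 3·7 = 33.
Best is 33.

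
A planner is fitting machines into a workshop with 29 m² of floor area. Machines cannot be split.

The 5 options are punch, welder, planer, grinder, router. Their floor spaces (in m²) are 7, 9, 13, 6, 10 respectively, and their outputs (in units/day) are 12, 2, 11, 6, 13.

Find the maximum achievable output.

31

planer + grinder + router: floor space 13 + 6 + 10 = 29 ≤ 29, output 11 + 6 + 13 = 30.
punch + grinder + router: floor space 7 + 6 + 10 = 23 ≤ 29, output 12 + 6 + 13 = 31.
punch + planer + grinder: floor space 7 + 13 + 6 = 26 ≤ 29, output 12 + 11 + 6 = 29.
Best is punch, grinder, and router with total output 31.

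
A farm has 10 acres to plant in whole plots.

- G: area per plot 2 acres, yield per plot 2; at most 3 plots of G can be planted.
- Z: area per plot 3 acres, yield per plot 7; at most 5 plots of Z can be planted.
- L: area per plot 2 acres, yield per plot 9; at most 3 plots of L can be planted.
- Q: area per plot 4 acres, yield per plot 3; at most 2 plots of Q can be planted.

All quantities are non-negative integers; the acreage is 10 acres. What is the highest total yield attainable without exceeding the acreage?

L has the best ratio (9/2); taking only L gives at most 3×9 = 27 (stopped by the supply cap of 3).
Mixing does better — 1×Z and 3×L: area 9 ≤ 10, yield 1·7 + 3·9 = 34.

34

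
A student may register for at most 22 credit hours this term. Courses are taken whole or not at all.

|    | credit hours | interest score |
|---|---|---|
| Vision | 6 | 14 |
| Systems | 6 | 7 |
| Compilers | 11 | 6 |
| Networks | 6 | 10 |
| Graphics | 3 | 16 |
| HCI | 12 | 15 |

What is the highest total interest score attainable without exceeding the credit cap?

Vision + Graphics + HCI: credit hours 6 + 3 + 12 = 21 ≤ 22, interest score 14 + 16 + 15 = 45.
Vision + Systems + Networks + Graphics: credit hours 6 + 6 + 6 + 3 = 21 ≤ 22, interest score 14 + 7 + 10 + 16 = 47.
Networks + Graphics + HCI: credit hours 6 + 3 + 12 = 21 ≤ 22, interest score 10 + 16 + 15 = 41.
Best is Vision, Systems, Networks, and Graphics with total interest score 47.

47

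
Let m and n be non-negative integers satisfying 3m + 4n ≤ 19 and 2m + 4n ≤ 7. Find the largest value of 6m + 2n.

Relaxing integrality, the LP optimum is 21.00 at (m,n) = (3.5, 0), which is not an integer point.
(m,n)=(3,0): 3·3+4·0=9≤19, 2·3+4·0=6≤7, objective 18.
(m,n)=(2,0): 3·2+4·0=6≤19, 2·2+4·0=4≤7, objective 12.
The best lattice point is (3,0), giving 18.

18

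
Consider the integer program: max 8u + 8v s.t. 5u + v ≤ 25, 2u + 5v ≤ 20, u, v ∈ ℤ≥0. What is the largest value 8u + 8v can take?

48

(u,v)=(4,2): 5·4+1·2=22≤25, 2·4+5·2=18≤20, objective 48.
(u,v)=(3,2): 5·3+1·2=17≤25, 2·3+5·2=16≤20, objective 40.
(u,v)=(4,1): 5·4+1·1=21≤25, 2·4+5·1=13≤20, objective 40.
Maximum is 48 at (u,v)=(4,2).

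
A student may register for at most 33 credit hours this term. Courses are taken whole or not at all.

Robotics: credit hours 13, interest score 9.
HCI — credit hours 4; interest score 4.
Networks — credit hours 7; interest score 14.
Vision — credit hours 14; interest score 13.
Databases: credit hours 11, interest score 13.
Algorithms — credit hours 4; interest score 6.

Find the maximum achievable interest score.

40

Allowing fractional choices, the relaxed optimum would be about 43.5, but courses are indivisible.
Networks + Vision + Databases: credit hours 7 + 14 + 11 = 32 ≤ 33, interest score 14 + 13 + 13 = 40.
HCI + Networks + Databases + Algorithms: credit hours 4 + 7 + 11 + 4 = 26 ≤ 33, interest score 4 + 14 + 13 + 6 = 37.
Best is Networks, Vision, and Databases with total interest score 40.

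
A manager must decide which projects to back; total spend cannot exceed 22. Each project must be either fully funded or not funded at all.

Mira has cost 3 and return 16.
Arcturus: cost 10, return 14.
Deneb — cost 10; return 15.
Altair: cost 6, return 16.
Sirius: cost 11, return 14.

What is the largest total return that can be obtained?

Mira + Altair + Sirius: cost 3 + 6 + 11 = 20 ≤ 22, return 16 + 16 + 14 = 46.
Mira + Deneb + Altair: cost 3 + 10 + 6 = 19 ≤ 22, return 16 + 15 + 16 = 47.
Mira + Arcturus + Altair: cost 3 + 10 + 6 = 19 ≤ 22, return 16 + 14 + 16 = 46.
Best is Mira, Deneb, and Altair with total return 47.

47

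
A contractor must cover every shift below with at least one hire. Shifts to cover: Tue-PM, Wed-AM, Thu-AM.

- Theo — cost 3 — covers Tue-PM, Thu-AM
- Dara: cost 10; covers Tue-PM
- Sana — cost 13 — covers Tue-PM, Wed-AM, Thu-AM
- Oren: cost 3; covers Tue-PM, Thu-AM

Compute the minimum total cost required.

The greedy cost-per-new-shift heuristic would pick Theo and Sana for 16, but a cheaper cover exists.
Sana alone covers Tue-PM, Wed-AM, Thu-AM — every shift.
Total cost: 13.
No cover costs less than 13.

13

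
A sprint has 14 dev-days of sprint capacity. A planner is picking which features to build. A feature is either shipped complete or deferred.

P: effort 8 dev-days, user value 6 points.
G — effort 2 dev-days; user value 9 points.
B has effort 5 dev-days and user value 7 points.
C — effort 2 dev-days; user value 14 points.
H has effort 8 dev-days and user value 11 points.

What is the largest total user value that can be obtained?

34

G + B + C: effort 2 + 5 + 2 = 9 ≤ 14, user value 9 + 7 + 14 = 30.
P + G + C: effort 8 + 2 + 2 = 12 ≤ 14, user value 6 + 9 + 14 = 29.
G + C + H: effort 2 + 2 + 8 = 12 ≤ 14, user value 9 + 14 + 11 = 34.
Best is G, C, and H with total user value 34.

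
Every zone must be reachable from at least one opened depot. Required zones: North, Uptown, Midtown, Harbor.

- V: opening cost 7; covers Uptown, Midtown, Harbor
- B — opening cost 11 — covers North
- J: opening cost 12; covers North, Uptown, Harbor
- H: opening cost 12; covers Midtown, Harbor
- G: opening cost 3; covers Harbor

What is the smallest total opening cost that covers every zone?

Choose V and B: together they cover North, Uptown, Midtown, Harbor — every zone.
Total opening cost: 7 + 11 = 18.

18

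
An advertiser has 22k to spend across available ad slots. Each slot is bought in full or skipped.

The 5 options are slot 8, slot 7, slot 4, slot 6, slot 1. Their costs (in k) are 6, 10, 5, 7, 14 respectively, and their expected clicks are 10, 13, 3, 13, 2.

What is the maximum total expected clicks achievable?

29

Treat it as a binary knapsack problem.
slot 7 + slot 4 + slot 6: cost 10 + 5 + 7 = 22 ≤ 22, expected clicks 13 + 3 + 13 = 29.
slot 7 + slot 6: cost 10 + 7 = 17 ≤ 22, expected clicks 13 + 13 = 26.
Best is slot 7, slot 4, and slot 6 with total expected clicks 29.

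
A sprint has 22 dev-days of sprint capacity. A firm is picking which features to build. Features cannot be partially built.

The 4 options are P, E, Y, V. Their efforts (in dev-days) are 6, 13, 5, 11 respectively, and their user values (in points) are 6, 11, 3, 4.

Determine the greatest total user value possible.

This is an integer program with binary decision variables.
Allowing fractional choices, the relaxed optimum would be about 18.8, but features are indivisible.
P + E: effort 6 + 13 = 19 ≤ 22, user value 6 + 11 = 17.
E + Y: effort 13 + 5 = 18 ≤ 22, user value 11 + 3 = 14.
Best is P and E with total user value 17.

17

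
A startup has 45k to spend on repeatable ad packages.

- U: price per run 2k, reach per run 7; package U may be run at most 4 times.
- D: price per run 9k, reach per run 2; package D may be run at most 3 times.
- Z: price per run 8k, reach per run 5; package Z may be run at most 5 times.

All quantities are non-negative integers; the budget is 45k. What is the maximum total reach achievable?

U has the best ratio (7/2); taking only U gives at most 4×7 = 28 (stopped by the supply cap of 4).
Mixing does better — 4×U and 4×Z: price 40 ≤ 45, reach 4·7 + 4·5 = 48.

48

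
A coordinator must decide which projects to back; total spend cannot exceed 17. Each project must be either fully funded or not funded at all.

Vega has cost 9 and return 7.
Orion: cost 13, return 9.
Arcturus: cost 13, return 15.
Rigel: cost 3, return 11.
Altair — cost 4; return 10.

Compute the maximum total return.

Arcturus + Rigel: cost 13 + 3 = 16 ≤ 17, return 15 + 11 = 26.
Vega + Rigel + Altair: cost 9 + 3 + 4 = 16 ≤ 17, return 7 + 11 + 10 = 28.
Best is Vega, Rigel, and Altair with total return 28.

28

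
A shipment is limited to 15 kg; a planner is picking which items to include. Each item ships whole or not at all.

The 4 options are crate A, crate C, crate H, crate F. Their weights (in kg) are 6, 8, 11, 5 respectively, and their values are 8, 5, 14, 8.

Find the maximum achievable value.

16

Take crate A and crate F: weight 6 + 5 = 11 ≤ 15, value 8 + 8 = 16.
No other feasible combination does better.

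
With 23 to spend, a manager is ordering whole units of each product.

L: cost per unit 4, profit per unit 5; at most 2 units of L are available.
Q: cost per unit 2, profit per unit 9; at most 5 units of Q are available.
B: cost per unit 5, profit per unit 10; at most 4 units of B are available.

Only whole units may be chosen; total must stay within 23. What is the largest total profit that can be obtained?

66

Q has the best ratio (9/2); taking only Q gives at most 5×9 = 45 (stopped by the supply cap of 5).
Mixing does better — 4×Q and 3×B: cost 23 ≤ 23, profit 4·9 + 3·10 = 66.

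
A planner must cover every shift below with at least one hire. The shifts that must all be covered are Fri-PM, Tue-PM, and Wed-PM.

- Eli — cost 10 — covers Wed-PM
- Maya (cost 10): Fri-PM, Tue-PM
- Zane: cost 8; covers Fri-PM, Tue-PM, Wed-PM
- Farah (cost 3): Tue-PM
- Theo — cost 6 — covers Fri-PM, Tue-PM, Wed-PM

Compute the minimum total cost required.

Theo alone covers Fri-PM, Tue-PM, Wed-PM — every shift.
Total cost: 6.
No cover costs less than 6.

6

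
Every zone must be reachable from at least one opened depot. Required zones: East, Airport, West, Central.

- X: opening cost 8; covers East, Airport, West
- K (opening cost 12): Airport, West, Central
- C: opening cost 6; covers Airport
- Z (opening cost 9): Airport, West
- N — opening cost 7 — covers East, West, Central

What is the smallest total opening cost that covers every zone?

13

Choose C and N: together they cover East, Airport, West, Central — every zone.
Total opening cost: 6 + 7 = 13.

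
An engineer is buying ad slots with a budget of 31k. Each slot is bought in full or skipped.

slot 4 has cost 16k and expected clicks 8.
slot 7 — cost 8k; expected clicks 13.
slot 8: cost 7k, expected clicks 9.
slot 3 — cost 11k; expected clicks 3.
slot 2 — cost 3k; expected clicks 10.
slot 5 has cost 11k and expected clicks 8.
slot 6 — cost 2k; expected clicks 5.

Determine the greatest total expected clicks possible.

45

This is an integer program with binary decision variables.
slot 7 + slot 8 + slot 2 + slot 5 + slot 6: cost 8 + 7 + 3 + 11 + 2 = 31 ≤ 31, expected clicks 13 + 9 + 10 + 8 + 5 = 45.
slot 7 + slot 8 + slot 3 + slot 2 + slot 6: cost 8 + 7 + 11 + 3 + 2 = 31 ≤ 31, expected clicks 13 + 9 + 3 + 10 + 5 = 40.
slot 7 + slot 8 + slot 2 + slot 5: cost 8 + 7 + 3 + 11 = 29 ≤ 31, expected clicks 13 + 9 + 10 + 8 = 40.
Best is slot 7, slot 8, slot 2, slot 5, and slot 6 with total expected clicks 45.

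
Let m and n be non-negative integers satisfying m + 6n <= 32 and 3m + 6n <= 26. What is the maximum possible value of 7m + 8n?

The continuous relaxation peaks at (8.67, 0) with value 60.67; rounding to a feasible lattice point costs some objective.
(m,n)=(8,0) is feasible, giving 56.
(m,n)=(7,0) is feasible, giving 49.
Maximum is 56 at (m,n)=(8,0).

56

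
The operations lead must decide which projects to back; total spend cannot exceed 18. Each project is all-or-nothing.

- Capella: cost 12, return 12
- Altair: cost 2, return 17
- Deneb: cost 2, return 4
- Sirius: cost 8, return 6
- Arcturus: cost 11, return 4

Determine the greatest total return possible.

33

Allowing fractional choices, the relaxed optimum would be about 34.5, but projects are indivisible.
Capella + Altair + Deneb: cost 12 + 2 + 2 = 16 ≤ 18, return 12 + 17 + 4 = 33.
Altair + Deneb + Sirius: cost 2 + 2 + 8 = 12 ≤ 18, return 17 + 4 + 6 = 27.
Capella + Altair: cost 12 + 2 = 14 ≤ 18, return 12 + 17 = 29.
Best is Capella, Altair, and Deneb with total return 33.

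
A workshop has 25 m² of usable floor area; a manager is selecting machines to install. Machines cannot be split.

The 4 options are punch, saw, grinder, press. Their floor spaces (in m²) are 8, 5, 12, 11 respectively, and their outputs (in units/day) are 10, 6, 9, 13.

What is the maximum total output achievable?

Allowing fractional choices, the relaxed optimum would be about 29.8, but machines are indivisible.
punch + saw + press: floor space 8 + 5 + 11 = 24 ≤ 25, output 10 + 6 + 13 = 29.
punch + press: floor space 8 + 11 = 19 ≤ 25, output 10 + 13 = 23.
punch + saw + grinder: floor space 8 + 5 + 12 = 25 ≤ 25, output 10 + 6 + 9 = 25.
Best is punch, saw, and press with total output 29.

29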